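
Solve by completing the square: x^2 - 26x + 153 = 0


Start: x^2 - 26x + 153 = 0
Move constant: x^2 - 26x = -153
Half of -26 is -13, squared is 169
Add 169 to both sides: x^2 - 26x + 169 = 16
(x - 13)^2 = 16
x - 13 = ±4
x = 13 + 4 = 17 or x = 13 - 4 = 9

x = 9, x = 17


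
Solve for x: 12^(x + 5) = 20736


Express both sides with the same base.
20736 = 12^4
Since the bases match, equate exponents: x + 5 = 4
So x = 4 - (5) = -1

x = -1


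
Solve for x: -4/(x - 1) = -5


Multiply both sides by (x - 1): -4 = -5(x - 1)
Distribute: -4 = -5x + 5
-5x = -4 - 5 = -9
x = 9/5

x = 9/5


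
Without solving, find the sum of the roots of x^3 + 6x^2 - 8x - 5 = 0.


By Vieta's formulas for x^3 + bx^2 + cx + d = 0:
  r1 + r2 + r3 = -b/a = -6
  r1*r2 + r1*r3 + r2*r3 = c/a = -8
  r1*r2*r3 = -d/a = 5


Sum = -6


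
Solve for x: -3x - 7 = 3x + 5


Starting with: -3x - 7 = 3x + 5
Move all x terms to left: (-3 - 3)x = 5 + 7
Simplify: -6x = 12
Divide both sides by -6: x = -2

x = -2


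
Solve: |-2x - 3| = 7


An absolute value equation |expr| = 7 gives two cases:
Case 1: -2x - 3 = 7
  -2x = 10, so x = -5
Case 2: -2x - 3 = -7
  -2x = -4, so x = 2

x = -5, x = 2


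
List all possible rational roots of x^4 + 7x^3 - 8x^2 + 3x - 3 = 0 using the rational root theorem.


Rational root theorem: possible roots are ±p/q where:
  p divides the constant term (-3): p ∈ {1, 3}
  q divides the leading coefficient (1): q ∈ {1}

All possible rational roots: -3, -1, 1, 3

-3, -1, 1, 3


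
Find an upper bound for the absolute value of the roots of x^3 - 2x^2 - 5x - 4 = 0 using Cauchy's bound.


Cauchy's bound: all roots r satisfy |r| <= 1 + max(|a_i/a_n|) for i = 0,...,n-1
where a_n is the leading coefficient.

Coefficients: [1, -2, -5, -4]
Leading coefficient a_n = 1
Ratios |a_i/a_n|: 2, 5, 4
Maximum ratio: 5
Cauchy's bound: |r| <= 1 + 5 = 6

Upper bound = 6


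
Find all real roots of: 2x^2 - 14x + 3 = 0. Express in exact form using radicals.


Using the quadratic formula: x = (-b ± sqrt(b^2 - 4ac)) / (2a)
Here a = 2, b = -14, c = 3
Discriminant = b^2 - 4ac = (-14)^2 - 4(2)(3) = 196 - 24 = 172
Since discriminant = 172 > 0, there are two real roots.
x = (14 ± 2*sqrt(43)) / 4
Simplifying: x = (7 ± sqrt(43)) / 2
Numerically: x ≈ 6.7787 or x ≈ 0.2213

x = (7 + sqrt(43)) / 2 or x = (7 - sqrt(43)) / 2


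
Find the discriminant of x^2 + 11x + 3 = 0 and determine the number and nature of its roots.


For ax^2 + bx + c = 0, discriminant D = b^2 - 4ac
Here a = 1, b = 11, c = 3
D = (11)^2 - 4(1)(3) = 121 - 12 = 109

D = 109 > 0 but not a perfect square
The equation has 2 distinct real irrational roots.

Discriminant = 109, 2 distinct real irrational roots


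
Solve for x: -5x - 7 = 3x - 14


Starting with: -5x - 7 = 3x - 14
Move all x terms to left: (-5 - 3)x = -14 + 7
Simplify: -8x = -7
Divide both sides by -8: x = 7/8

x = 7/8


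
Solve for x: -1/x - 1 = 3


Subtract -1 from both sides: -1/x = 4
Multiply both sides by x: -1 = 4 * x
Divide by 4: x = -1/4

x = -1/4


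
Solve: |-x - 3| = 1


An absolute value equation |expr| = 1 gives two cases:
Case 1: -x - 3 = 1
  -x = 4, so x = -4
Case 2: -x - 3 = -1
  -x = 2, so x = -2

x = -4, x = -2


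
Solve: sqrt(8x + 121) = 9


Square both sides: 8x + 121 = 9^2 = 81
8x = 81 - 121 = -40
x = -5
Check: sqrt(8*(-5) + 121) = sqrt(81) = 9 ✓

x = -5


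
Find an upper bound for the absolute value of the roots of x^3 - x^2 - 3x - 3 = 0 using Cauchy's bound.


Cauchy's bound: all roots r satisfy |r| <= 1 + max(|a_i/a_n|) for i = 0,...,n-1
where a_n is the leading coefficient.

Coefficients: [1, -1, -3, -3]
Leading coefficient a_n = 1
Ratios |a_i/a_n|: 1, 3, 3
Maximum ratio: 3
Cauchy's bound: |r| <= 1 + 3 = 4

Upper bound = 4


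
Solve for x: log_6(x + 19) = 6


Convert to exponential form: x + 19 = 6^6 = 46656
x = 46656 - 19 = 46637
Check: log_6(46637 + 19) = log_6(46656) = log_6(46656) = 6 ✓

x = 46637


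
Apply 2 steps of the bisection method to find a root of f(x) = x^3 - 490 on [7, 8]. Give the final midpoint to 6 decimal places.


f(x) = x^3 - 490
f(7) = -147 < 0
f(8) = 22 > 0

Step 1: midpoint = (7.000000 + 8.000000)/2 = 7.500000
  f(7.500000) = -68.125000
  f(mid) < 0, so root is in [7.500000, 8.000000]

Step 2: midpoint = (7.500000 + 8.000000)/2 = 7.750000
  f(7.750000) = -24.515625
  f(mid) < 0, so root is in [7.750000, 8.000000]

midpoint = 7.750000


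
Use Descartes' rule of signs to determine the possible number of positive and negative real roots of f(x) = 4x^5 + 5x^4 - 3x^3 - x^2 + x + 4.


Descartes' rule of signs:

For positive roots, count sign changes in f(x) = 4x^5 + 5x^4 - 3x^3 - x^2 + x + 4:
Signs of coefficients: +, +, -, -, +, +
Number of sign changes: 2
Possible positive real roots: 2, 0

For negative roots, examine f(-x) = -4x^5 + 5x^4 + 3x^3 - x^2 - x + 4:
Signs of coefficients: -, +, +, -, -, +
Number of sign changes: 3
Possible negative real roots: 3, 1

Positive roots: 2 or 0; Negative roots: 3 or 1


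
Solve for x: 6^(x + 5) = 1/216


Express both sides with the same base.
1/216 = 6^(-3)
Since the bases match, equate exponents: x + 5 = -3
So x = -3 - (5) = -8

x = -8


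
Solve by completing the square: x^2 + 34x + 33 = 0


Start: x^2 + 34x + 33 = 0
Move constant: x^2 + 34x = -33
Half of 34 is 17, squared is 289
Add 289 to both sides: x^2 + 34x + 289 = 256
(x + 17)^2 = 256
x + 17 = ±16
x = -17 + 16 = -1 or x = -17 - 16 = -33

x = -33, x = -1


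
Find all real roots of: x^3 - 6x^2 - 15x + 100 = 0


Let p(x) = x^3 - 6x^2 - 15x + 100. By the rational root theorem (leading coefficient 1), any rational root is an integer divisor of 100: try ±1, ±2, ... in turn.
Test x = 1: value = 80 ≠ 0.
Test x = -1: value = 108 ≠ 0.
Test x = 2: value = 54 ≠ 0.
Test x = -2: value = 98 ≠ 0.
Test x = 4: value = 8 ≠ 0.
Test x = -4: value = 0 ✓, so (x + 4) is a factor.
Synthetic division by (x + 4): bring down 1; 1(-4) - 6 = -10; (-10)(-4) - 15 = 25; 25(-4) + 100 = 0 → quotient x^2 - 10x + 25, remainder 0.
Solve the quadratic x^2 - 10x + 25 = 0: discriminant = (-10)^2 - 4(1)(25) = 100 - 100 = 0.
Discriminant = 0, so a double root: x = 10/2 = 5.

x = -4, x = 5 (multiplicity 2)


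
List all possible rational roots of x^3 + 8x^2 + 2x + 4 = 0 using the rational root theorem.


Rational root theorem: possible roots are ±p/q where:
  p divides the constant term (4): p ∈ {1, 2, 4}
  q divides the leading coefficient (1): q ∈ {1}

All possible rational roots: -4, -2, -1, 1, 2, 4

-4, -2, -1, 1, 2, 4


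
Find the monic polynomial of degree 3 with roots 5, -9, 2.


A monic polynomial with roots 5, -9, 2 is:
p(x) = (x - 5)(x + 9)(x - 2)
After multiplying by (x - 5): x - 5
After multiplying by (x + 9): x^2 + 4x - 45
After multiplying by (x - 2): x^3 + 2x^2 - 53x + 90

x^3 + 2x^2 - 53x + 90


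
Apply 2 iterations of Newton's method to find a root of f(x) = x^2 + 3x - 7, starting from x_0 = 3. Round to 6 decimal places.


Newton's method: x_(n+1) = x_n - f(x_n)/f'(x_n)
f(x) = x^2 + 3x - 7
f'(x) = 2x + 3

Iteration 1:
  f(3.000000) = 11.000000
  f'(3.000000) = 9.000000
  x_1 = 3.000000 - (11.000000)/(9.000000) = 1.777778

Iteration 2:
  f(1.777778) = 1.493827
  f'(1.777778) = 6.555556
  x_2 = 1.777778 - (1.493827)/(6.555556) = 1.549906

x_2 = 1.549906


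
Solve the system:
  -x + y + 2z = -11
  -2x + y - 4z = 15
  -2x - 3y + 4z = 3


Using Cramer's rule. Expand each determinant along the first row.
D  = (-1)*[1*4 - (-4)*(-3)] - 1*[(-2)*4 - (-4)*(-2)] + 2*[(-2)*(-3) - 1*(-2)]
  = (-1)*(-8) - 1*(-16) + 2*(8) = 40
Dx = (-11)*[1*4 - (-4)*(-3)] - 1*[15*4 - (-4)*3] + 2*[15*(-3) - 1*3]
  = (-11)*(-8) - 1*(72) + 2*(-48) = -80
Dy = (-1)*[15*4 - (-4)*3] - (-11)*[(-2)*4 - (-4)*(-2)] + 2*[(-2)*3 - 15*(-2)]
  = (-1)*(72) - (-11)*(-16) + 2*(24) = -200
Dz = (-1)*[1*3 - 15*(-3)] - 1*[(-2)*3 - 15*(-2)] + (-11)*[(-2)*(-3) - 1*(-2)]
  = (-1)*(48) - 1*(24) + (-11)*(8) = -160
x = Dx/D = -80/40 = -2, y = Dy/D = -200/40 = -5, z = Dz/D = -160/40 = -4
Check eq1: (-1)(-2) + (1)(-5) + (2)(-4) = -11 = -11 ✓
Check eq2: (-2)(-2) + (1)(-5) + (-4)(-4) = 15 = 15 ✓
Check eq3: (-2)(-2) + (-3)(-5) + (4)(-4) = 3 = 3 ✓

x = -2, y = -5, z = -4


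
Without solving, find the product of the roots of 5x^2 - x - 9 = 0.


By Vieta's formulas for ax^2 + bx + c = 0:
  Sum of roots = -b/a
  Product of roots = c/a

Here a = 5, b = -1, c = -9
Sum = -(-1)/5 = 1/5
Product = -9/5 = -9/5

Product = -9/5


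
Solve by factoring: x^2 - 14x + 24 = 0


We need two numbers that multiply to 24 and add to -14.
Those numbers are -12 and -2 (since (-12) * (-2) = 24 and (-12) + (-2) = -14).
So x^2 - 14x + 24 = (x - 12)(x - 2) = 0
Setting each factor to zero: x = 12 or x = 2

x = 2, x = 12


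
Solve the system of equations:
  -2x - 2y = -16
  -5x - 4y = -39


Using Cramer's rule:
Determinant D = (-2)(-4) - (-5)(-2) = 8 - 10 = -2
Dx = (-16)(-4) - (-39)(-2) = 64 - 78 = -14
Dy = (-2)(-39) - (-5)(-16) = 78 - 80 = -2
x = Dx/D = -14/-2 = 7
y = Dy/D = -2/-2 = 1

x = 7, y = 1


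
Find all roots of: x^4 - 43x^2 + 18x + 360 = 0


Let p(x) = x^4 - 43x^2 + 18x + 360. By the rational root theorem (leading coefficient 1), any rational root is an integer divisor of 360: try ±1, ±2, ... in turn.
Test x = 1: value = 336 ≠ 0.
Test x = -1: value = 300 ≠ 0.
Test x = 2: value = 240 ≠ 0.
Test x = -2: value = 168 ≠ 0.
Test x = 3: value = 108 ≠ 0.
Test x = -3: value = 0 ✓, so (x + 3) is a factor.
Synthetic division by (x + 3): bring down 1; 1(-3) + 0 = -3; (-3)(-3) - 43 = -34; (-34)(-3) + 18 = 120; 120(-3) + 360 = 0 → quotient x^3 - 3x^2 - 34x + 120, remainder 0.
Continue with the quotient x^3 - 3x^2 - 34x + 120 (candidates must divide 120; re-test x = -3 first in case it repeats).
Test x = -3: value = 168 ≠ 0.
Test x = 4: value = 0 ✓, so (x - 4) is a factor.
Synthetic division by (x - 4): bring down 1; 1(4) - 3 = 1; 1(4) - 34 = -30; (-30)(4) + 120 = 0 → quotient x^2 + x - 30, remainder 0.
Solve the quadratic x^2 + x - 30 = 0: discriminant = 1^2 - 4(1)(-30) = 1 + 120 = 121.
sqrt(121) = 11, so x = (-1 ± 11)/2: x = 5 or x = -6.
Collecting all roots found:

x = -6, x = -3, x = 4, x = 5


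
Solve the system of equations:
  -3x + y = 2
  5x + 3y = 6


Using Cramer's rule:
Determinant D = (-3)(3) - (5)(1) = -9 - 5 = -14
Dx = (2)(3) - (6)(1) = 6 - 6 = 0
Dy = (-3)(6) - (5)(2) = -18 - 10 = -28
x = Dx/D = 0/-14 = 0
y = Dy/D = -28/-14 = 2

x = 0, y = 2


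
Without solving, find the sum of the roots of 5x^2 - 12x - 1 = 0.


By Vieta's formulas for ax^2 + bx + c = 0:
  Sum of roots = -b/a
  Product of roots = c/a

Here a = 5, b = -12, c = -1
Sum = -(-12)/5 = 12/5
Product = -1/5 = -1/5

Sum = 12/5


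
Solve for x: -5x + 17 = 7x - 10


Starting with: -5x + 17 = 7x - 10
Move all x terms to left: (-5 - 7)x = -10 - 17
Simplify: -12x = -27
Divide both sides by -12: x = 9/4

x = 9/4


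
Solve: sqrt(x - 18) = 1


Square both sides: x - 18 = 1^2 = 1
x = 1 + 18 = 19
x = 19
Check: sqrt(1*19 - 18) = sqrt(1) = 1 ✓

x = 19


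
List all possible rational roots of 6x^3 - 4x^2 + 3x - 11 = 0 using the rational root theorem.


Rational root theorem: possible roots are ±p/q where:
  p divides the constant term (-11): p ∈ {1, 11}
  q divides the leading coefficient (6): q ∈ {1, 2, 3, 6}

All possible rational roots: -11, -11/2, -11/3, -11/6, -1, -1/2, -1/3, -1/6, 1/6, 1/3, 1/2, 1, 11/6, 11/3, 11/2, 11

-11, -11/2, -11/3, -11/6, -1, -1/2, -1/3, -1/6, 1/6, 1/3, 1/2, 1, 11/6, 11/3, 11/2, 11


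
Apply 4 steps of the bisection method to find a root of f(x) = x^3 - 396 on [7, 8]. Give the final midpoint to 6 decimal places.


f(x) = x^3 - 396
f(7) = -53 < 0
f(8) = 116 > 0

Step 1: midpoint = (7.000000 + 8.000000)/2 = 7.500000
  f(7.500000) = 25.875000
  f(mid) > 0, so root is in [7.000000, 7.500000]

Step 2: midpoint = (7.000000 + 7.500000)/2 = 7.250000
  f(7.250000) = -14.921875
  f(mid) < 0, so root is in [7.250000, 7.500000]

Step 3: midpoint = (7.250000 + 7.500000)/2 = 7.375000
  f(7.375000) = 5.130859
  f(mid) > 0, so root is in [7.250000, 7.375000]

Step 4: midpoint = (7.250000 + 7.375000)/2 = 7.312500
  f(7.312500) = -4.981201
  f(mid) < 0, so root is in [7.312500, 7.375000]

midpoint = 7.312500


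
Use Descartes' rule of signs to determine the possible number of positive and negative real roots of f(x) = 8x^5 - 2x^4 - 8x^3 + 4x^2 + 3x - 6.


Descartes' rule of signs:

For positive roots, count sign changes in f(x) = 8x^5 - 2x^4 - 8x^3 + 4x^2 + 3x - 6:
Signs of coefficients: +, -, -, +, +, -
Number of sign changes: 3
Possible positive real roots: 3, 1

For negative roots, examine f(-x) = -8x^5 - 2x^4 + 8x^3 + 4x^2 - 3x - 6:
Signs of coefficients: -, -, +, +, -, -
Number of sign changes: 2
Possible negative real roots: 2, 0

Positive roots: 3 or 1; Negative roots: 2 or 0


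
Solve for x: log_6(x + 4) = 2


Convert to exponential form: x + 4 = 6^2 = 36
x = 36 - 4 = 32
Check: log_6(32 + 4) = log_6(36) = log_6(36) = 2 ✓

x = 32


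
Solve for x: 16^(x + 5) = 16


Express both sides with the same base.
16 = 16^1
Since the bases match, equate exponents: x + 5 = 1
So x = 1 - (5) = -4

x = -4


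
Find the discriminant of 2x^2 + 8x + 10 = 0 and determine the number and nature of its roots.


For ax^2 + bx + c = 0, discriminant D = b^2 - 4ac
Here a = 2, b = 8, c = 10
D = (8)^2 - 4(2)(10) = 64 - 80 = -16

D = -16 < 0
The equation has no real roots (2 complex conjugate roots).

Discriminant = -16, no real roots (2 complex conjugate roots)


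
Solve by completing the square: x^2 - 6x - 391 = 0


Start: x^2 - 6x - 391 = 0
Move constant: x^2 - 6x = 391
Half of -6 is -3, squared is 9
Add 9 to both sides: x^2 - 6x + 9 = 400
(x - 3)^2 = 400
x - 3 = ±20
x = 3 + 20 = 23 or x = 3 - 20 = -17

x = -17, x = 23


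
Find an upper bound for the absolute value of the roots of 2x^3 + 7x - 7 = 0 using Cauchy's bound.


Cauchy's bound: all roots r satisfy |r| <= 1 + max(|a_i/a_n|) for i = 0,...,n-1
where a_n is the leading coefficient.

Coefficients: [2, 0, 7, -7]
Leading coefficient a_n = 2
Ratios |a_i/a_n|: 0, 7/2, 7/2
Maximum ratio: 7/2
Cauchy's bound: |r| <= 1 + 7/2 = 9/2

Upper bound = 9/2


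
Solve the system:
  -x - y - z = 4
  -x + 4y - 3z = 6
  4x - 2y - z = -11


Using Cramer's rule. Expand each determinant along the first row.
D  = (-1)*[4*(-1) - (-3)*(-2)] - (-1)*[(-1)*(-1) - (-3)*4] + (-1)*[(-1)*(-2) - 4*4]
  = (-1)*(-10) - (-1)*(13) + (-1)*(-14) = 37
Dx = 4*[4*(-1) - (-3)*(-2)] - (-1)*[6*(-1) - (-3)*(-11)] + (-1)*[6*(-2) - 4*(-11)]
  = 4*(-10) - (-1)*(-39) + (-1)*(32) = -111
Dy = (-1)*[6*(-1) - (-3)*(-11)] - 4*[(-1)*(-1) - (-3)*4] + (-1)*[(-1)*(-11) - 6*4]
  = (-1)*(-39) - 4*(13) + (-1)*(-13) = 0
Dz = (-1)*[4*(-11) - 6*(-2)] - (-1)*[(-1)*(-11) - 6*4] + 4*[(-1)*(-2) - 4*4]
  = (-1)*(-32) - (-1)*(-13) + 4*(-14) = -37
x = Dx/D = -111/37 = -3, y = Dy/D = 0/37 = 0, z = Dz/D = -37/37 = -1
Check eq1: (-1)(-3) + (-1)(0) + (-1)(-1) = 4 = 4 ✓
Check eq2: (-1)(-3) + (4)(0) + (-3)(-1) = 6 = 6 ✓
Check eq3: (4)(-3) + (-2)(0) + (-1)(-1) = -11 = -11 ✓

x = -3, y = 0, z = -1


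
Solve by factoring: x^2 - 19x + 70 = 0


We need two numbers that multiply to 70 and add to -19.
Those numbers are -5 and -14 (since (-5) * (-14) = 70 and (-5) + (-14) = -19).
So x^2 - 19x + 70 = (x - 5)(x - 14) = 0
Setting each factor to zero: x = 5 or x = 14

x = 5, x = 14


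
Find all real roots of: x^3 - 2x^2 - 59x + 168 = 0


Let p(x) = x^3 - 2x^2 - 59x + 168. By the rational root theorem (leading coefficient 1), any rational root is an integer divisor of 168: try ±1, ±2, ... in turn.
Test x = 1: value = 108 ≠ 0.
Test x = -1: value = 224 ≠ 0.
Test x = 2: value = 50 ≠ 0.
Test x = -2: value = 270 ≠ 0.
Test x = 3: value = 0 ✓, so (x - 3) is a factor.
Synthetic division by (x - 3): bring down 1; 1(3) - 2 = 1; 1(3) - 59 = -56; (-56)(3) + 168 = 0 → quotient x^2 + x - 56, remainder 0.
Solve the quadratic x^2 + x - 56 = 0: discriminant = 1^2 - 4(1)(-56) = 1 + 224 = 225.
sqrt(225) = 15, so x = (-1 ± 15)/2: x = 7 or x = -8.

x = -8, x = 3, x = 7


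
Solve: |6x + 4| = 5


An absolute value equation |expr| = 5 gives two cases:
Case 1: 6x + 4 = 5
  6x = 1, so x = 1/6
Case 2: 6x + 4 = -5
  6x = -9, so x = -3/2

x = -3/2, x = 1/6


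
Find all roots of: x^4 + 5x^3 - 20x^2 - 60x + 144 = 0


Let p(x) = x^4 + 5x^3 - 20x^2 - 60x + 144. By the rational root theorem (leading coefficient 1), any rational root is an integer divisor of 144: try ±1, ±2, ... in turn.
Test x = 1: value = 70 ≠ 0.
Test x = -1: value = 180 ≠ 0.
Test x = 2: value = 0 ✓, so (x - 2) is a factor.
Synthetic division by (x - 2): bring down 1; 1(2) + 5 = 7; 7(2) - 20 = -6; (-6)(2) - 60 = -72; (-72)(2) + 144 = 0 → quotient x^3 + 7x^2 - 6x - 72, remainder 0.
Continue with the quotient x^3 + 7x^2 - 6x - 72 (candidates must divide 72; re-test x = 2 first in case it repeats).
Test x = 2: value = -48 ≠ 0.
Test x = -2: value = -40 ≠ 0.
Test x = 3: value = 0 ✓, so (x - 3) is a factor.
Synthetic division by (x - 3): bring down 1; 1(3) + 7 = 10; 10(3) - 6 = 24; 24(3) - 72 = 0 → quotient x^2 + 10x + 24, remainder 0.
Solve the quadratic x^2 + 10x + 24 = 0: discriminant = 10^2 - 4(1)(24) = 100 - 96 = 4.
sqrt(4) = 2, so x = (-10 ± 2)/2: x = -4 or x = -6.
Collecting all roots found:

x = -6, x = -4, x = 2, x = 3


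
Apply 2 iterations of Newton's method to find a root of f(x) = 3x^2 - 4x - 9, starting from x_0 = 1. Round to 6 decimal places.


Newton's method: x_(n+1) = x_n - f(x_n)/f'(x_n)
f(x) = 3x^2 - 4x - 9
f'(x) = 6x - 4

Iteration 1:
  f(1.000000) = -10.000000
  f'(1.000000) = 2.000000
  x_1 = 1.000000 - (-10.000000)/(2.000000) = 6.000000

Iteration 2:
  f(6.000000) = 75.000000
  f'(6.000000) = 32.000000
  x_2 = 6.000000 - (75.000000)/(32.000000) = 3.656250

x_2 = 3.656250


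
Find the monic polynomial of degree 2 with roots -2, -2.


A monic polynomial with roots -2, -2 is:
p(x) = (x + 2)(x + 2)
After multiplying by (x + 2): x + 2
After multiplying by (x + 2): x^2 + 4x + 4

x^2 + 4x + 4


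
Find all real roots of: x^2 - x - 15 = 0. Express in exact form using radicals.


Using the quadratic formula: x = (-b ± sqrt(b^2 - 4ac)) / (2a)
Here a = 1, b = -1, c = -15
Discriminant = b^2 - 4ac = (-1)^2 - 4(1)(-15) = 1 + 60 = 61
Since discriminant = 61 > 0, there are two real roots.
x = (1 ± sqrt(61)) / 2
Numerically: x ≈ 4.4051 or x ≈ -3.4051

x = (1 + sqrt(61)) / 2 or x = (1 - sqrt(61)) / 2


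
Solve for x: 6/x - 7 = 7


Subtract -7 from both sides: 6/x = 14
Multiply both sides by x: 6 = 14 * x
Divide by 14: x = 3/7

x = 3/7


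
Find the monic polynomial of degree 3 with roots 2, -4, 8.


A monic polynomial with roots 2, -4, 8 is:
p(x) = (x - 2)(x + 4)(x - 8)
After multiplying by (x - 2): x - 2
After multiplying by (x + 4): x^2 + 2x - 8
After multiplying by (x - 8): x^3 - 6x^2 - 24x + 64

x^3 - 6x^2 - 24x + 64


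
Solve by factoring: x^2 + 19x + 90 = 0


We need two numbers that multiply to 90 and add to 19.
Those numbers are 9 and 10 (since 9 * 10 = 90 and 9 + 10 = 19).
So x^2 + 19x + 90 = (x + 9)(x + 10) = 0
Setting each factor to zero: x = -9 or x = -10

x = -10, x = -9


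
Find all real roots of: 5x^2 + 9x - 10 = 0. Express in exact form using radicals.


Using the quadratic formula: x = (-b ± sqrt(b^2 - 4ac)) / (2a)
Here a = 5, b = 9, c = -10
Discriminant = b^2 - 4ac = 9^2 - 4(5)(-10) = 81 + 200 = 281
Since discriminant = 281 > 0, there are two real roots.
x = (-9 ± sqrt(281)) / 10
Numerically: x ≈ 0.7763 or x ≈ -2.5763

x = (-9 + sqrt(281)) / 10 or x = (-9 - sqrt(281)) / 10


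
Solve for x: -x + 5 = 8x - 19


Starting with: -x + 5 = 8x - 19
Move all x terms to left: (-1 - 8)x = -19 - 5
Simplify: -9x = -24
Divide both sides by -9: x = 8/3

x = 8/3


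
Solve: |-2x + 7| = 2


An absolute value equation |expr| = 2 gives two cases:
Case 1: -2x + 7 = 2
  -2x = -5, so x = 5/2
Case 2: -2x + 7 = -2
  -2x = -9, so x = 9/2

x = 5/2, x = 9/2


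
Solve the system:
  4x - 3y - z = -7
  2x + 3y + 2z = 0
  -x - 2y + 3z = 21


Using Cramer's rule. Expand each determinant along the first row.
D  = 4*[3*3 - 2*(-2)] - (-3)*[2*3 - 2*(-1)] + (-1)*[2*(-2) - 3*(-1)]
  = 4*(13) - (-3)*(8) + (-1)*(-1) = 77
Dx = (-7)*[3*3 - 2*(-2)] - (-3)*[0*3 - 2*21] + (-1)*[0*(-2) - 3*21]
  = (-7)*(13) - (-3)*(-42) + (-1)*(-63) = -154
Dy = 4*[0*3 - 2*21] - (-7)*[2*3 - 2*(-1)] + (-1)*[2*21 - 0*(-1)]
  = 4*(-42) - (-7)*(8) + (-1)*(42) = -154
Dz = 4*[3*21 - 0*(-2)] - (-3)*[2*21 - 0*(-1)] + (-7)*[2*(-2) - 3*(-1)]
  = 4*(63) - (-3)*(42) + (-7)*(-1) = 385
x = Dx/D = -154/77 = -2, y = Dy/D = -154/77 = -2, z = Dz/D = 385/77 = 5
Check eq1: (4)(-2) + (-3)(-2) + (-1)(5) = -7 = -7 ✓
Check eq2: (2)(-2) + (3)(-2) + (2)(5) = 0 = 0 ✓
Check eq3: (-1)(-2) + (-2)(-2) + (3)(5) = 21 = 21 ✓

x = -2, y = -2, z = 5


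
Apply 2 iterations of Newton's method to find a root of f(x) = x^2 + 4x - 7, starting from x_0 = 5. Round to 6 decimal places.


Newton's method: x_(n+1) = x_n - f(x_n)/f'(x_n)
f(x) = x^2 + 4x - 7
f'(x) = 2x + 4

Iteration 1:
  f(5.000000) = 38.000000
  f'(5.000000) = 14.000000
  x_1 = 5.000000 - (38.000000)/(14.000000) = 2.285714

Iteration 2:
  f(2.285714) = 7.367347
  f'(2.285714) = 8.571429
  x_2 = 2.285714 - (7.367347)/(8.571429) = 1.426190

x_2 = 1.426190


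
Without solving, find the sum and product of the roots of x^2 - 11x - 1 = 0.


By Vieta's formulas for ax^2 + bx + c = 0:
  Sum of roots = -b/a
  Product of roots = c/a

Here a = 1, b = -11, c = -1
Sum = -(-11)/1 = 11
Product = -1/1 = -1

Sum = 11, Product = -1


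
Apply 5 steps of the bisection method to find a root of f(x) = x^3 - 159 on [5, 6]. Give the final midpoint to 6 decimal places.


f(x) = x^3 - 159
f(5) = -34 < 0
f(6) = 57 > 0

Step 1: midpoint = (5.000000 + 6.000000)/2 = 5.500000
  f(5.500000) = 7.375000
  f(mid) > 0, so root is in [5.000000, 5.500000]

Step 2: midpoint = (5.000000 + 5.500000)/2 = 5.250000
  f(5.250000) = -14.296875
  f(mid) < 0, so root is in [5.250000, 5.500000]

Step 3: midpoint = (5.250000 + 5.500000)/2 = 5.375000
  f(5.375000) = -3.712891
  f(mid) < 0, so root is in [5.375000, 5.500000]

Step 4: midpoint = (5.375000 + 5.500000)/2 = 5.437500
  f(5.437500) = 1.767334
  f(mid) > 0, so root is in [5.375000, 5.437500]

Step 5: midpoint = (5.375000 + 5.437500)/2 = 5.406250
  f(5.406250) = -0.988617
  f(mid) < 0, so root is in [5.406250, 5.437500]

midpoint = 5.406250


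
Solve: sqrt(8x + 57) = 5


Square both sides: 8x + 57 = 5^2 = 25
8x = 25 - 57 = -32
x = -4
Check: sqrt(8*(-4) + 57) = sqrt(25) = 5 ✓

x = -4


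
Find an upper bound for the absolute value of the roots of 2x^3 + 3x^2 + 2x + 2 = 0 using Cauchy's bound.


Cauchy's bound: all roots r satisfy |r| <= 1 + max(|a_i/a_n|) for i = 0,...,n-1
where a_n is the leading coefficient.

Coefficients: [2, 3, 2, 2]
Leading coefficient a_n = 2
Ratios |a_i/a_n|: 3/2, 1, 1
Maximum ratio: 3/2
Cauchy's bound: |r| <= 1 + 3/2 = 5/2

Upper bound = 5/2


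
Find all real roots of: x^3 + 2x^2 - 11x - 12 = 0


Let p(x) = x^3 + 2x^2 - 11x - 12. By the rational root theorem (leading coefficient 1), any rational root is an integer divisor of 12: try ±1, ±2, ... in turn.
Test x = 1: value = -20 ≠ 0.
Test x = -1: value = 0 ✓, so (x + 1) is a factor.
Synthetic division by (x + 1): bring down 1; 1(-1) + 2 = 1; 1(-1) - 11 = -12; (-12)(-1) - 12 = 0 → quotient x^2 + x - 12, remainder 0.
Solve the quadratic x^2 + x - 12 = 0: discriminant = 1^2 - 4(1)(-12) = 1 + 48 = 49.
sqrt(49) = 7, so x = (-1 ± 7)/2: x = 3 or x = -4.

x = -4, x = -1, x = 3


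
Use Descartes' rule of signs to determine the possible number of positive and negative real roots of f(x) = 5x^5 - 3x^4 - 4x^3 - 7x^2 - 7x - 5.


Descartes' rule of signs:

For positive roots, count sign changes in f(x) = 5x^5 - 3x^4 - 4x^3 - 7x^2 - 7x - 5:
Signs of coefficients: +, -, -, -, -, -
Number of sign changes: 1
Possible positive real roots: 1

For negative roots, examine f(-x) = -5x^5 - 3x^4 + 4x^3 - 7x^2 + 7x - 5:
Signs of coefficients: -, -, +, -, +, -
Number of sign changes: 4
Possible negative real roots: 4, 2, 0

Positive roots: 1; Negative roots: 4 or 2 or 0


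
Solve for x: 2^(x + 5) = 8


Express both sides with the same base.
8 = 2^3
Since the bases match, equate exponents: x + 5 = 3
So x = 3 - (5) = -2

x = -2


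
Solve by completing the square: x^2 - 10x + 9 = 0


Start: x^2 - 10x + 9 = 0
Move constant: x^2 - 10x = -9
Half of -10 is -5, squared is 25
Add 25 to both sides: x^2 - 10x + 25 = 16
(x - 5)^2 = 16
x - 5 = ±4
x = 5 + 4 = 9 or x = 5 - 4 = 1

x = 1, x = 9


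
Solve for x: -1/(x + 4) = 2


Multiply both sides by (x + 4): -1 = 2(x + 4)
Distribute: -1 = 2x + 8
2x = -1 - 8 = -9
x = -9/2

x = -9/2


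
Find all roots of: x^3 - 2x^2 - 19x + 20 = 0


Let p(x) = x^3 - 2x^2 - 19x + 20. By the rational root theorem (leading coefficient 1), any rational root is an integer divisor of 20: try ±1, ±2, ... in turn.
Test x = 1: value = 0 ✓, so (x - 1) is a factor.
Synthetic division by (x - 1): bring down 1; 1(1) - 2 = -1; (-1)(1) - 19 = -20; (-20)(1) + 20 = 0 → quotient x^2 - x - 20, remainder 0.
Solve the quadratic x^2 - x - 20 = 0: discriminant = (-1)^2 - 4(1)(-20) = 1 + 80 = 81.
sqrt(81) = 9, so x = (1 ± 9)/2: x = 5 or x = -4.
Collecting all roots found:

x = -4, x = 1, x = 5


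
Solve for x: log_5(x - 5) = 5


Convert to exponential form: x - 5 = 5^5 = 3125
x = 3125 + 5 = 3130
Check: log_5(3130 - 5) = log_5(3125) = log_5(3125) = 5 ✓

x = 3130


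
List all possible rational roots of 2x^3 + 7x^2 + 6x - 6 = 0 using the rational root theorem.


Rational root theorem: possible roots are ±p/q where:
  p divides the constant term (-6): p ∈ {1, 2, 3, 6}
  q divides the leading coefficient (2): q ∈ {1, 2}

All possible rational roots: -6, -3, -2, -3/2, -1, -1/2, 1/2, 1, 3/2, 2, 3, 6

-6, -3, -2, -3/2, -1, -1/2, 1/2, 1, 3/2, 2, 3, 6


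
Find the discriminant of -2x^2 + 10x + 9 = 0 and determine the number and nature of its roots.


For ax^2 + bx + c = 0, discriminant D = b^2 - 4ac
Here a = -2, b = 10, c = 9
D = (10)^2 - 4(-2)(9) = 100 + 72 = 172

D = 172 > 0 but not a perfect square
The equation has 2 distinct real irrational roots.

Discriminant = 172, 2 distinct real irrational roots


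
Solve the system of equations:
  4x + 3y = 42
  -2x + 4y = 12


Using Cramer's rule:
Determinant D = (4)(4) - (-2)(3) = 16 + 6 = 22
Dx = (42)(4) - (12)(3) = 168 - 36 = 132
Dy = (4)(12) - (-2)(42) = 48 + 84 = 132
x = Dx/D = 132/22 = 6
y = Dy/D = 132/22 = 6

x = 6, y = 6


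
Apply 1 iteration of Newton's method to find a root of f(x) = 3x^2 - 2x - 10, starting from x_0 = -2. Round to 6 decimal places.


Newton's method: x_(n+1) = x_n - f(x_n)/f'(x_n)
f(x) = 3x^2 - 2x - 10
f'(x) = 6x - 2

Iteration 1:
  f(-2.000000) = 6.000000
  f'(-2.000000) = -14.000000
  x_1 = -2.000000 - (6.000000)/(-14.000000) = -1.571429

x_1 = -1.571429


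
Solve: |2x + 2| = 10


An absolute value equation |expr| = 10 gives two cases:
Case 1: 2x + 2 = 10
  2x = 8, so x = 4
Case 2: 2x + 2 = -10
  2x = -12, so x = -6

x = -6, x = 4


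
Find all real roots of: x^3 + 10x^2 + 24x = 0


The constant term is 0, so x = 0 is a root. Factor out x:
  x(x^2 + 10x + 24) = 0
Solve the quadratic x^2 + 10x + 24 = 0: discriminant = 10^2 - 4(1)(24) = 100 - 96 = 4.
sqrt(4) = 2, so x = (-10 ± 2)/2: x = -4 or x = -6.

x = -6, x = -4, x = 0


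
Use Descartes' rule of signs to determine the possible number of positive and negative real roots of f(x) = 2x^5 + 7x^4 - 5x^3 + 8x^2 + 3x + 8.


Descartes' rule of signs:

For positive roots, count sign changes in f(x) = 2x^5 + 7x^4 - 5x^3 + 8x^2 + 3x + 8:
Signs of coefficients: +, +, -, +, +, +
Number of sign changes: 2
Possible positive real roots: 2, 0

For negative roots, examine f(-x) = -2x^5 + 7x^4 + 5x^3 + 8x^2 - 3x + 8:
Signs of coefficients: -, +, +, +, -, +
Number of sign changes: 3
Possible negative real roots: 3, 1

Positive roots: 2 or 0; Negative roots: 3 or 1


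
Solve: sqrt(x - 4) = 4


Square both sides: x - 4 = 4^2 = 16
x = 16 + 4 = 20
x = 20
Check: sqrt(1*20 - 4) = sqrt(16) = 4 ✓

x = 20


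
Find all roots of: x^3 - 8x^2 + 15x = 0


The constant term is 0, so x = 0 is a root. Factor out x:
  x^2 - 8x + 15 = 0
Solve the quadratic x^2 - 8x + 15 = 0: discriminant = (-8)^2 - 4(1)(15) = 64 - 60 = 4.
sqrt(4) = 2, so x = (8 ± 2)/2: x = 5 or x = 3.
Collecting all roots found:

x = 0, x = 3, x = 5


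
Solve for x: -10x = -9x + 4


Starting with: -10x = -9x + 4
Move all x terms to left: (-10 + 9)x = 4 - 0
Simplify: -x = 4
Divide both sides by -1: x = -4

x = -4


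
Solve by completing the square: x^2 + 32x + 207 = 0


Start: x^2 + 32x + 207 = 0
Move constant: x^2 + 32x = -207
Half of 32 is 16, squared is 256
Add 256 to both sides: x^2 + 32x + 256 = 49
(x + 16)^2 = 49
x + 16 = ±7
x = -16 + 7 = -9 or x = -16 - 7 = -23

x = -23, x = -9


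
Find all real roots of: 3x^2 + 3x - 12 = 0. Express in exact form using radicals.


Using the quadratic formula: x = (-b ± sqrt(b^2 - 4ac)) / (2a)
Here a = 3, b = 3, c = -12
Discriminant = b^2 - 4ac = 3^2 - 4(3)(-12) = 9 + 144 = 153
Since discriminant = 153 > 0, there are two real roots.
x = (-3 ± 3*sqrt(17)) / 6
Simplifying: x = (-1 ± sqrt(17)) / 2
Numerically: x ≈ 1.5616 or x ≈ -2.5616

x = (-1 + sqrt(17)) / 2 or x = (-1 - sqrt(17)) / 2


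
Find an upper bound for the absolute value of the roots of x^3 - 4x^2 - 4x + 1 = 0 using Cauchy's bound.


Cauchy's bound: all roots r satisfy |r| <= 1 + max(|a_i/a_n|) for i = 0,...,n-1
where a_n is the leading coefficient.

Coefficients: [1, -4, -4, 1]
Leading coefficient a_n = 1
Ratios |a_i/a_n|: 4, 4, 1
Maximum ratio: 4
Cauchy's bound: |r| <= 1 + 4 = 5

Upper bound = 5


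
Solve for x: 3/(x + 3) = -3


Multiply both sides by (x + 3): 3 = -3(x + 3)
Distribute: 3 = -3x - 9
-3x = 3 + 9 = 12
x = -4

x = -4


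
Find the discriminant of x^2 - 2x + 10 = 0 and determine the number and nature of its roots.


For ax^2 + bx + c = 0, discriminant D = b^2 - 4ac
Here a = 1, b = -2, c = 10
D = (-2)^2 - 4(1)(10) = 4 - 40 = -36

D = -36 < 0
The equation has no real roots (2 complex conjugate roots).

Discriminant = -36, no real roots (2 complex conjugate roots)


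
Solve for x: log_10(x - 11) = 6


Convert to exponential form: x - 11 = 10^6 = 1000000
x = 1000000 + 11 = 1000011
Check: log_10(1000011 - 11) = log_10(1000000) = log_10(1000000) = 6 ✓

x = 1000011


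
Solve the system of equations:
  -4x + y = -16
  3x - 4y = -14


Using Cramer's rule:
Determinant D = (-4)(-4) - (3)(1) = 16 - 3 = 13
Dx = (-16)(-4) - (-14)(1) = 64 + 14 = 78
Dy = (-4)(-14) - (3)(-16) = 56 + 48 = 104
x = Dx/D = 78/13 = 6
y = Dy/D = 104/13 = 8

x = 6, y = 8


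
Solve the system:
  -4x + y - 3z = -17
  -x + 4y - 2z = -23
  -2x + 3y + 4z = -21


Using Cramer's rule. Expand each determinant along the first row.
D  = (-4)*[4*4 - (-2)*3] - 1*[(-1)*4 - (-2)*(-2)] + (-3)*[(-1)*3 - 4*(-2)]
  = (-4)*(22) - 1*(-8) + (-3)*(5) = -95
Dx = (-17)*[4*4 - (-2)*3] - 1*[(-23)*4 - (-2)*(-21)] + (-3)*[(-23)*3 - 4*(-21)]
  = (-17)*(22) - 1*(-134) + (-3)*(15) = -285
Dy = (-4)*[(-23)*4 - (-2)*(-21)] - (-17)*[(-1)*4 - (-2)*(-2)] + (-3)*[(-1)*(-21) - (-23)*(-2)]
  = (-4)*(-134) - (-17)*(-8) + (-3)*(-25) = 475
Dz = (-4)*[4*(-21) - (-23)*3] - 1*[(-1)*(-21) - (-23)*(-2)] + (-17)*[(-1)*3 - 4*(-2)]
  = (-4)*(-15) - 1*(-25) + (-17)*(5) = 0
x = Dx/D = -285/-95 = 3, y = Dy/D = 475/-95 = -5, z = Dz/D = 0/-95 = 0
Check eq1: (-4)(3) + (1)(-5) + (-3)(0) = -17 = -17 ✓
Check eq2: (-1)(3) + (4)(-5) + (-2)(0) = -23 = -23 ✓
Check eq3: (-2)(3) + (3)(-5) + (4)(0) = -21 = -21 ✓

x = 3, y = -5, z = 0


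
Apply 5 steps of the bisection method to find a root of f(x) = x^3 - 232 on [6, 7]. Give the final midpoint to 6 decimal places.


f(x) = x^3 - 232
f(6) = -16 < 0
f(7) = 111 > 0

Step 1: midpoint = (6.000000 + 7.000000)/2 = 6.500000
  f(6.500000) = 42.625000
  f(mid) > 0, so root is in [6.000000, 6.500000]

Step 2: midpoint = (6.000000 + 6.500000)/2 = 6.250000
  f(6.250000) = 12.140625
  f(mid) > 0, so root is in [6.000000, 6.250000]

Step 3: midpoint = (6.000000 + 6.250000)/2 = 6.125000
  f(6.125000) = -2.216797
  f(mid) < 0, so root is in [6.125000, 6.250000]

Step 4: midpoint = (6.125000 + 6.250000)/2 = 6.187500
  f(6.187500) = 4.889404
  f(mid) > 0, so root is in [6.125000, 6.187500]

Step 5: midpoint = (6.125000 + 6.187500)/2 = 6.156250
  f(6.156250) = 1.318268
  f(mid) > 0, so root is in [6.125000, 6.156250]

midpoint = 6.156250


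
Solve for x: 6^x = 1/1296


Express both sides with the same base.
1/1296 = 6^(-4)
Since the bases match: x = -4

x = -4


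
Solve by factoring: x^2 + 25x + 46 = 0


We need two numbers that multiply to 46 and add to 25.
Those numbers are 23 and 2 (since 23 * 2 = 46 and 23 + 2 = 25).
So x^2 + 25x + 46 = (x + 23)(x + 2) = 0
Setting each factor to zero: x = -23 or x = -2

x = -23, x = -2


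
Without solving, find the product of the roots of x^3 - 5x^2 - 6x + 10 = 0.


By Vieta's formulas for x^3 + bx^2 + cx + d = 0:
  r1 + r2 + r3 = -b/a = 5
  r1*r2 + r1*r3 + r2*r3 = c/a = -6
  r1*r2*r3 = -d/a = -10


Product = -10


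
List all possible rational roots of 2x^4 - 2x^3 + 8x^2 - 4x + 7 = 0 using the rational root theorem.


Rational root theorem: possible roots are ±p/q where:
  p divides the constant term (7): p ∈ {1, 7}
  q divides the leading coefficient (2): q ∈ {1, 2}

All possible rational roots: -7, -7/2, -1, -1/2, 1/2, 1, 7/2, 7

-7, -7/2, -1, -1/2, 1/2, 1, 7/2, 7


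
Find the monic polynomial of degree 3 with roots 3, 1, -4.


A monic polynomial with roots 3, 1, -4 is:
p(x) = (x - 3)(x - 1)(x + 4)
After multiplying by (x - 3): x - 3
After multiplying by (x - 1): x^2 - 4x + 3
After multiplying by (x + 4): x^3 - 13x + 12

x^3 - 13x + 12


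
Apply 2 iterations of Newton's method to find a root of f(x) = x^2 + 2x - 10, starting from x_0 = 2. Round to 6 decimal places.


Newton's method: x_(n+1) = x_n - f(x_n)/f'(x_n)
f(x) = x^2 + 2x - 10
f'(x) = 2x + 2

Iteration 1:
  f(2.000000) = -2.000000
  f'(2.000000) = 6.000000
  x_1 = 2.000000 - (-2.000000)/(6.000000) = 2.333333

Iteration 2:
  f(2.333333) = 0.111111
  f'(2.333333) = 6.666667
  x_2 = 2.333333 - (0.111111)/(6.666667) = 2.316667

x_2 = 2.316667


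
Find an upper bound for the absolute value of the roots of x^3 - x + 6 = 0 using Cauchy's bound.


Cauchy's bound: all roots r satisfy |r| <= 1 + max(|a_i/a_n|) for i = 0,...,n-1
where a_n is the leading coefficient.

Coefficients: [1, 0, -1, 6]
Leading coefficient a_n = 1
Ratios |a_i/a_n|: 0, 1, 6
Maximum ratio: 6
Cauchy's bound: |r| <= 1 + 6 = 7

Upper bound = 7


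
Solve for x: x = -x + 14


Starting with: x = -x + 14
Move all x terms to left: (1 + 1)x = 14 - 0
Simplify: 2x = 14
Divide both sides by 2: x = 7

x = 7


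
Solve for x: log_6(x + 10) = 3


Convert to exponential form: x + 10 = 6^3 = 216
x = 216 - 10 = 206
Check: log_6(206 + 10) = log_6(216) = log_6(216) = 3 ✓

x = 206


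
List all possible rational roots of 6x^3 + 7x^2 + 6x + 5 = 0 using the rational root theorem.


Rational root theorem: possible roots are ±p/q where:
  p divides the constant term (5): p ∈ {1, 5}
  q divides the leading coefficient (6): q ∈ {1, 2, 3, 6}

All possible rational roots: -5, -5/2, -5/3, -1, -5/6, -1/2, -1/3, -1/6, 1/6, 1/3, 1/2, 5/6, 1, 5/3, 5/2, 5

-5, -5/2, -5/3, -1, -5/6, -1/2, -1/3, -1/6, 1/6, 1/3, 1/2, 5/6, 1, 5/3, 5/2, 5


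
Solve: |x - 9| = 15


An absolute value equation |expr| = 15 gives two cases:
Case 1: x - 9 = 15
  x = 24, so x = 24
Case 2: x - 9 = -15
  x = -6, so x = -6

x = -6, x = 24


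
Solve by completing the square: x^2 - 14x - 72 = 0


Start: x^2 - 14x - 72 = 0
Move constant: x^2 - 14x = 72
Half of -14 is -7, squared is 49
Add 49 to both sides: x^2 - 14x + 49 = 121
(x - 7)^2 = 121
x - 7 = ±11
x = 7 + 11 = 18 or x = 7 - 11 = -4

x = -4, x = 18


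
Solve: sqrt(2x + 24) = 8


Square both sides: 2x + 24 = 8^2 = 64
2x = 64 - 24 = 40
x = 20
Check: sqrt(2*20 + 24) = sqrt(64) = 8 ✓

x = 20


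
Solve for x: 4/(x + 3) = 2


Multiply both sides by (x + 3): 4 = 2(x + 3)
Distribute: 4 = 2x + 6
2x = 4 - 6 = -2
x = -1

x = -1


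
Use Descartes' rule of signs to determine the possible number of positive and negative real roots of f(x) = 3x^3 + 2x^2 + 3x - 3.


Descartes' rule of signs:

For positive roots, count sign changes in f(x) = 3x^3 + 2x^2 + 3x - 3:
Signs of coefficients: +, +, +, -
Number of sign changes: 1
Possible positive real roots: 1

For negative roots, examine f(-x) = -3x^3 + 2x^2 - 3x - 3:
Signs of coefficients: -, +, -, -
Number of sign changes: 2
Possible negative real roots: 2, 0

Positive roots: 1; Negative roots: 2 or 0


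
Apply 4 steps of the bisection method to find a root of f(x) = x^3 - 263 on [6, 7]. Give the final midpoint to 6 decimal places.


f(x) = x^3 - 263
f(6) = -47 < 0
f(7) = 80 > 0

Step 1: midpoint = (6.000000 + 7.000000)/2 = 6.500000
  f(6.500000) = 11.625000
  f(mid) > 0, so root is in [6.000000, 6.500000]

Step 2: midpoint = (6.000000 + 6.500000)/2 = 6.250000
  f(6.250000) = -18.859375
  f(mid) < 0, so root is in [6.250000, 6.500000]

Step 3: midpoint = (6.250000 + 6.500000)/2 = 6.375000
  f(6.375000) = -3.916016
  f(mid) < 0, so root is in [6.375000, 6.500000]

Step 4: midpoint = (6.375000 + 6.500000)/2 = 6.437500
  f(6.437500) = 3.779053
  f(mid) > 0, so root is in [6.375000, 6.437500]

midpoint = 6.437500


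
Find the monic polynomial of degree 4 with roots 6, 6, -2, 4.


A monic polynomial with roots 6, 6, -2, 4 is:
p(x) = (x - 6)(x - 6)(x + 2)(x - 4)
After multiplying by (x - 6): x - 6
After multiplying by (x - 6): x^2 - 12x + 36
After multiplying by (x + 2): x^3 - 10x^2 + 12x + 72
After multiplying by (x - 4): x^4 - 14x^3 + 52x^2 + 24x - 288

x^4 - 14x^3 + 52x^2 + 24x - 288


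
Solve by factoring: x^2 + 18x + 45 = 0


We need two numbers that multiply to 45 and add to 18.
Those numbers are 15 and 3 (since 15 * 3 = 45 and 15 + 3 = 18).
So x^2 + 18x + 45 = (x + 15)(x + 3) = 0
Setting each factor to zero: x = -15 or x = -3

x = -15, x = -3


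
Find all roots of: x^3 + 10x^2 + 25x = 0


The constant term is 0, so x = 0 is a root. Factor out x:
  x^2 + 10x + 25 = 0
Solve the quadratic x^2 + 10x + 25 = 0: discriminant = 10^2 - 4(1)(25) = 100 - 100 = 0.
Discriminant = 0, so a double root: x = -10/2 = -5.
Collecting all roots found:

x = -5 (multiplicity 2), x = 0


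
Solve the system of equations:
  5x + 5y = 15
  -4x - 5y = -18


Using Cramer's rule:
Determinant D = (5)(-5) - (-4)(5) = -25 + 20 = -5
Dx = (15)(-5) - (-18)(5) = -75 + 90 = 15
Dy = (5)(-18) - (-4)(15) = -90 + 60 = -30
x = Dx/D = 15/-5 = -3
y = Dy/D = -30/-5 = 6

x = -3, y = 6


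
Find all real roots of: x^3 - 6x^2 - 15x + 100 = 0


Let p(x) = x^3 - 6x^2 - 15x + 100. By the rational root theorem (leading coefficient 1), any rational root is an integer divisor of 100: try ±1, ±2, ... in turn.
Test x = 1: value = 80 ≠ 0.
Test x = -1: value = 108 ≠ 0.
Test x = 2: value = 54 ≠ 0.
Test x = -2: value = 98 ≠ 0.
Test x = 4: value = 8 ≠ 0.
Test x = -4: value = 0 ✓, so (x + 4) is a factor.
Synthetic division by (x + 4): bring down 1; 1(-4) - 6 = -10; (-10)(-4) - 15 = 25; 25(-4) + 100 = 0 → quotient x^2 - 10x + 25, remainder 0.
Solve the quadratic x^2 - 10x + 25 = 0: discriminant = (-10)^2 - 4(1)(25) = 100 - 100 = 0.
Discriminant = 0, so a double root: x = 10/2 = 5.

x = -4, x = 5 (multiplicity 2)


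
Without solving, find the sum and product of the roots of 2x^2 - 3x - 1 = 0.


By Vieta's formulas for ax^2 + bx + c = 0:
  Sum of roots = -b/a
  Product of roots = c/a

Here a = 2, b = -3, c = -1
Sum = -(-3)/2 = 3/2
Product = -1/2 = -1/2

Sum = 3/2, Product = -1/2


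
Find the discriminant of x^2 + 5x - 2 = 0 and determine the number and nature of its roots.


For ax^2 + bx + c = 0, discriminant D = b^2 - 4ac
Here a = 1, b = 5, c = -2
D = (5)^2 - 4(1)(-2) = 25 + 8 = 33

D = 33 > 0 but not a perfect square
The equation has 2 distinct real irrational roots.

Discriminant = 33, 2 distinct real irrational roots
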